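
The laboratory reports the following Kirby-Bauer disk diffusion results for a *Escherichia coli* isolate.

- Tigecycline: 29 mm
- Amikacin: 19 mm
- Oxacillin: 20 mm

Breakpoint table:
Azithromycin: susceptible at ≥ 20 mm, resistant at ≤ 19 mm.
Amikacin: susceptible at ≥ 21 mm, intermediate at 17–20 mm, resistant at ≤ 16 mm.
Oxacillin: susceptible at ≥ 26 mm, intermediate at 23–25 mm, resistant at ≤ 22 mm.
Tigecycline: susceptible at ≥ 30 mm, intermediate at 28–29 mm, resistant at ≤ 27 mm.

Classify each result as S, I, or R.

I, I, R

Tigecycline: 29 mm is in 28–29 mm → I
Amikacin: 19 mm is in 17–20 mm → I
Oxacillin 20 mm: ≤ 22 mm — Resistant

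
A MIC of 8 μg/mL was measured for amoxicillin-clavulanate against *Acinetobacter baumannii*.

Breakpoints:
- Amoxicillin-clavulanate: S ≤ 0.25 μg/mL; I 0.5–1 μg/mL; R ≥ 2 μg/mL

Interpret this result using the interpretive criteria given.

Amoxicillin-clavulanate (8 μg/mL) ≥ 2 μg/mL ⇒ R

Resistant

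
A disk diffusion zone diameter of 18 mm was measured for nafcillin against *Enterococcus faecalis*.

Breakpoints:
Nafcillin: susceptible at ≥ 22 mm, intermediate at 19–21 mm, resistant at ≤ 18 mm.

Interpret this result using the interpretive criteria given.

Nafcillin: 18 mm is ≤ 18 mm → Resistant

R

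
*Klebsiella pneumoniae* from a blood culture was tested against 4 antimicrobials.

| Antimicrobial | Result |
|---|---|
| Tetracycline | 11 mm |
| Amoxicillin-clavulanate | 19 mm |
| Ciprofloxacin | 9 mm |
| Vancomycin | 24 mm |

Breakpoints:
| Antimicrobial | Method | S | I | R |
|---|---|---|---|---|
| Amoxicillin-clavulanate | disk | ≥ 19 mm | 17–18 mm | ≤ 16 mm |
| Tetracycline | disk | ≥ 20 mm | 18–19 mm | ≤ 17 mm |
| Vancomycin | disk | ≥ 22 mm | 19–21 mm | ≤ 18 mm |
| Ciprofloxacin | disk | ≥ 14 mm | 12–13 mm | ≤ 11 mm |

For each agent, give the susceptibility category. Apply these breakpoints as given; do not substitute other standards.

Tetracycline: 11 mm is ≤ 17 mm — Resistant
Amoxicillin-clavulanate 19 mm: ≥ 19 mm — Susceptible
Ciprofloxacin (9 mm) ≤ 11 mm ⇒ resistant
Vancomycin (24 mm) ≥ 22 mm → Susceptible

R, S, R, S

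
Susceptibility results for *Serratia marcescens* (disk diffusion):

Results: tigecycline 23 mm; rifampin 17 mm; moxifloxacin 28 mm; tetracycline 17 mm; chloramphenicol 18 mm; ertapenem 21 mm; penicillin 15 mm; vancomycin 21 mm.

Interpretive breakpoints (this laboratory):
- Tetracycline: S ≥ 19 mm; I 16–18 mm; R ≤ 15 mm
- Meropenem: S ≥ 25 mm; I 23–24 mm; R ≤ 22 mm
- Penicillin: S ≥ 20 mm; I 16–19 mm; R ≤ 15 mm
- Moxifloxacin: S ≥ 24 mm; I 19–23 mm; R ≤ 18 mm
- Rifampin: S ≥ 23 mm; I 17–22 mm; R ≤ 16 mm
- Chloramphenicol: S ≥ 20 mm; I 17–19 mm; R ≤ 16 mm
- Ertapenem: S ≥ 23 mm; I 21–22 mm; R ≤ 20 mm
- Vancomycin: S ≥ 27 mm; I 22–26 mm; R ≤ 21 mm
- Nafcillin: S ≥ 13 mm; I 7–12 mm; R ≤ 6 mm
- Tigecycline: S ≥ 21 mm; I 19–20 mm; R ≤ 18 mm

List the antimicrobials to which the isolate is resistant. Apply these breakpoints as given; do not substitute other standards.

Tigecycline (23 mm) ≥ 21 mm — Susceptible
Rifampin: 17 mm is in 17–22 mm — I
Moxifloxacin: 28 mm is ≥ 24 mm → Susceptible
Tetracycline: 17 mm is in 16–18 mm — intermediate
Chloramphenicol: 18 mm is in 17–19 mm ⇒ intermediate
Ertapenem (21 mm) in 21–22 mm ⇒ Intermediate
Penicillin 15 mm: ≤ 15 mm → resistant
Vancomycin 21 mm: ≤ 21 mm → resistant

penicillin, vancomycin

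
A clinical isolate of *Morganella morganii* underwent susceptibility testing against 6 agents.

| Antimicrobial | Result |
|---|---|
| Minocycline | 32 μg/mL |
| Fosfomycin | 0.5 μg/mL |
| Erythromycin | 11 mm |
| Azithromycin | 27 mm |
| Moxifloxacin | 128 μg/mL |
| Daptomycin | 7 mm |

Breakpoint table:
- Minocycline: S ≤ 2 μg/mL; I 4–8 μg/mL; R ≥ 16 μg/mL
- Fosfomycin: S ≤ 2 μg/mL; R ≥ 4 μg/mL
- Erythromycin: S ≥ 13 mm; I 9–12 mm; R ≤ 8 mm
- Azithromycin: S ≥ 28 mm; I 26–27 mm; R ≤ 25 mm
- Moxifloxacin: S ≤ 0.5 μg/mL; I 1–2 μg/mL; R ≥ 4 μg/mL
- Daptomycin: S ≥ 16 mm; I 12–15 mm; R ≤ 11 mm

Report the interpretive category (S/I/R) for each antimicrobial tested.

Minocycline 32 μg/mL: ≥ 16 μg/mL — resistant
Fosfomycin: 0.5 μg/mL is ≤ 2 μg/mL — Susceptible
Erythromycin (11 mm) in 9–12 mm — intermediate
Azithromycin (27 mm) in 26–27 mm ⇒ Intermediate
Moxifloxacin 128 μg/mL: ≥ 4 μg/mL → Resistant
Daptomycin (7 mm) ≤ 11 mm → Resistant

R, S, I, I, R, R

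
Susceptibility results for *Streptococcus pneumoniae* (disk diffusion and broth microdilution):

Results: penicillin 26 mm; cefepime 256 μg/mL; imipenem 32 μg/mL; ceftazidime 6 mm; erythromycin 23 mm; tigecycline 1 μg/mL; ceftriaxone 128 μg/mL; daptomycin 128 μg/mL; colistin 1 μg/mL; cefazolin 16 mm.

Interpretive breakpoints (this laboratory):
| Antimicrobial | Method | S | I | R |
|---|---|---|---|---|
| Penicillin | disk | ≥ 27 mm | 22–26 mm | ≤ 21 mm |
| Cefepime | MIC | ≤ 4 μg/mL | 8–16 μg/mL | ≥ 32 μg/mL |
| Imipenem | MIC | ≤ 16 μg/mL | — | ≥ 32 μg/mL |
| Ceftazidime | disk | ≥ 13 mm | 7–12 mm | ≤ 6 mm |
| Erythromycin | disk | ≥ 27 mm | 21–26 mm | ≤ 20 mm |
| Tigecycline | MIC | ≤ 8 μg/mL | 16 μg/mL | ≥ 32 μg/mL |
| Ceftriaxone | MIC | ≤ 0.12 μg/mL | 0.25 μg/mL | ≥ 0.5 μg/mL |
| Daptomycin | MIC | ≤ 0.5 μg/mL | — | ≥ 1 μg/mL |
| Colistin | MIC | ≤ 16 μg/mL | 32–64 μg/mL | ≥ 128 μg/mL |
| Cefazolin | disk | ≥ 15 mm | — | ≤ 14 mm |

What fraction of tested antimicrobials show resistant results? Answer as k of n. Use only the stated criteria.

5 of 10

Penicillin (26 mm) in 22–26 mm — I
Cefepime 256 μg/mL: ≥ 32 μg/mL → resistant
Imipenem 32 μg/mL: ≥ 32 μg/mL ⇒ Resistant
Ceftazidime 6 mm: ≤ 6 mm — R
Erythromycin (23 mm) in 21–26 mm → Intermediate
Tigecycline 1 μg/mL: ≤ 8 μg/mL → susceptible
Ceftriaxone 128 μg/mL: ≥ 0.5 μg/mL ⇒ Resistant
Daptomycin 128 μg/mL: ≥ 1 μg/mL — resistant
Colistin: 1 μg/mL is ≤ 16 μg/mL → Susceptible
Cefazolin 16 mm: ≥ 15 mm — susceptible
Resistant: 5/10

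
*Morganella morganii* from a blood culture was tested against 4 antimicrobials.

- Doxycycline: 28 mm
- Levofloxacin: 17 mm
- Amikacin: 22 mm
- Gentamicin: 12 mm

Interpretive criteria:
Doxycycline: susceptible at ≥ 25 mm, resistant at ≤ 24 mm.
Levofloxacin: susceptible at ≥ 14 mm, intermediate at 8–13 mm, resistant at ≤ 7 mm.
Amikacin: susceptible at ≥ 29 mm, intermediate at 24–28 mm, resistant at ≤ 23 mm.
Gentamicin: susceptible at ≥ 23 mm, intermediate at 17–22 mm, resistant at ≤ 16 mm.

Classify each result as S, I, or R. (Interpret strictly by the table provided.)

Doxycycline: 28 mm is ≥ 25 mm ⇒ susceptible
Levofloxacin 17 mm: ≥ 14 mm — Susceptible
Amikacin: 22 mm is ≤ 23 mm ⇒ resistant
Gentamicin: 12 mm is ≤ 16 mm → R

S, S, R, R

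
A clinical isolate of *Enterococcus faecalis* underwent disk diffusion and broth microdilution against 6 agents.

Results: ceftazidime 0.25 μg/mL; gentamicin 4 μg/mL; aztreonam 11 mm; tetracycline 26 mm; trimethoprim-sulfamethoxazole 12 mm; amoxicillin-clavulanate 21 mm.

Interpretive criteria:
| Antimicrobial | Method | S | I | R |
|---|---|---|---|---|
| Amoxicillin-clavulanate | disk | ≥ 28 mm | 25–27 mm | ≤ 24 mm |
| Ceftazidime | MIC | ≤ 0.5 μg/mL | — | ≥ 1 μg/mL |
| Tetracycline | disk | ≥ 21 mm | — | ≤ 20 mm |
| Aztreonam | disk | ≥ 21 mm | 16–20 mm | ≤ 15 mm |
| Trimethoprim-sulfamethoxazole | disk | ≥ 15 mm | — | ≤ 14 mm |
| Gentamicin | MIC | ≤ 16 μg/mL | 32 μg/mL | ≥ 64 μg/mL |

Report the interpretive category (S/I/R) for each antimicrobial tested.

S, S, R, S, R, R

Ceftazidime: 0.25 μg/mL is ≤ 0.5 μg/mL → S
Gentamicin: 4 μg/mL is ≤ 16 μg/mL — S
Aztreonam 11 mm: ≤ 15 mm → Resistant
Tetracycline: 26 mm is ≥ 21 mm — susceptible
Trimethoprim-sulfamethoxazole 12 mm: ≤ 14 mm — resistant
Amoxicillin-clavulanate (21 mm) ≤ 24 mm → R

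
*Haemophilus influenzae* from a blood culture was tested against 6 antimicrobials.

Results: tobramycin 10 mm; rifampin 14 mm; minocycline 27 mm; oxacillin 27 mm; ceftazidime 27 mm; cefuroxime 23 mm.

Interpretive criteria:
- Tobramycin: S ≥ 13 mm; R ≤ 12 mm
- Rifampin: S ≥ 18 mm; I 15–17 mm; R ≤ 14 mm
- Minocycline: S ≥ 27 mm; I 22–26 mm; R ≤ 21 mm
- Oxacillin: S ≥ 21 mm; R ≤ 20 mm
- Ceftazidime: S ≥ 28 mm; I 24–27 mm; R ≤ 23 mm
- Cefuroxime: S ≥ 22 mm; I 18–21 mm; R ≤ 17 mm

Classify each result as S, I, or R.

Tobramycin 10 mm: ≤ 12 mm → resistant
Rifampin: 14 mm is ≤ 14 mm → Resistant
Minocycline: 27 mm is ≥ 27 mm — S
Oxacillin: 27 mm is ≥ 21 mm — S
Ceftazidime: 27 mm is in 24–27 mm → intermediate
Cefuroxime: 23 mm is ≥ 22 mm → Susceptible

R, R, S, S, I, S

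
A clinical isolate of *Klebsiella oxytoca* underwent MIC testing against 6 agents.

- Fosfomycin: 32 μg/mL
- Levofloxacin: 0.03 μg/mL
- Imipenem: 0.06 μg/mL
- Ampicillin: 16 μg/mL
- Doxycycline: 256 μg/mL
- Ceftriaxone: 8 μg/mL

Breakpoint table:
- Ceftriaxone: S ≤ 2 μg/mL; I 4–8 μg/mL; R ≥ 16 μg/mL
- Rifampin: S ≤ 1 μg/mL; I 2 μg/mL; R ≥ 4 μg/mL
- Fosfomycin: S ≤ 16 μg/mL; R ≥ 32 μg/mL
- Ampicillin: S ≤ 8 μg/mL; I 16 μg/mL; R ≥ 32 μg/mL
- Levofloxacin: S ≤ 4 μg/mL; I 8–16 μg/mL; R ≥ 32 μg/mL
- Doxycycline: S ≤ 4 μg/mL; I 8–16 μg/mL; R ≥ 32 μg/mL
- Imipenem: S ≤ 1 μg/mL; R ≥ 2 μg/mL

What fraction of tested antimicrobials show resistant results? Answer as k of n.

Fosfomycin (32 μg/mL) ≥ 32 μg/mL — resistant
Levofloxacin 0.03 μg/mL: ≤ 4 μg/mL → susceptible
Imipenem: 0.06 μg/mL is ≤ 1 μg/mL ⇒ S
Ampicillin: 16 μg/mL is = 16 μg/mL — I
Doxycycline 256 μg/mL: ≥ 32 μg/mL → Resistant
Ceftriaxone: 8 μg/mL is in 4–8 μg/mL — I
Resistant: 2/6

2 of 6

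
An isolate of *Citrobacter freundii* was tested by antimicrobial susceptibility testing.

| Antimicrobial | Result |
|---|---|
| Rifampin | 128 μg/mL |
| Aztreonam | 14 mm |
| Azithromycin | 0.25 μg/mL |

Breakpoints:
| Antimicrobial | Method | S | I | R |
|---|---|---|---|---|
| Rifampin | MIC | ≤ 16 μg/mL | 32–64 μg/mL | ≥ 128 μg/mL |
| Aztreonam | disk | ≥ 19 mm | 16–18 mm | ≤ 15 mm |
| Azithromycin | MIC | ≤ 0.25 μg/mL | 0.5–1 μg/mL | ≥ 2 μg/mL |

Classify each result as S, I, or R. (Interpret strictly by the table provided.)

Rifampin: 128 μg/mL is ≥ 128 μg/mL — resistant
Aztreonam 14 mm: ≤ 15 mm ⇒ R
Azithromycin (0.25 μg/mL) ≤ 0.25 μg/mL → Susceptible

R, R, S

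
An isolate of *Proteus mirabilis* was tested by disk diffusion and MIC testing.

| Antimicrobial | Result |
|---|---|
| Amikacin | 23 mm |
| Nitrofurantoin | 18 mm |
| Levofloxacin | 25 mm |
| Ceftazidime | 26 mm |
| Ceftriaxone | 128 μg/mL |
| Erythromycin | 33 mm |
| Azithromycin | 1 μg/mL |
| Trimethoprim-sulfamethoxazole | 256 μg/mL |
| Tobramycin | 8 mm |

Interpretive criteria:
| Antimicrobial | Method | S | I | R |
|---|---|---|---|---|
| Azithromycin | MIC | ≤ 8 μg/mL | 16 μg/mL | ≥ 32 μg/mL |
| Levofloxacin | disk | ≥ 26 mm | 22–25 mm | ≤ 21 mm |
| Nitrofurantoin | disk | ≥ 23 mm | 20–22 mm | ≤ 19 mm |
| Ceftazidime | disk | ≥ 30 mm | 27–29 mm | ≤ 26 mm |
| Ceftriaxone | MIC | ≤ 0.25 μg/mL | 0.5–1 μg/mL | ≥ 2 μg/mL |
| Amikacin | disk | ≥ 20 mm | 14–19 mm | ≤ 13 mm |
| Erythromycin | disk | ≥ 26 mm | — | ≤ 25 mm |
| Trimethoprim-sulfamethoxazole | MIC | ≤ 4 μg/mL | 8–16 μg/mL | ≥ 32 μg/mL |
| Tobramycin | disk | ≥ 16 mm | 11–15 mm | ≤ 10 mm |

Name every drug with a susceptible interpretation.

amikacin, erythromycin, azithromycin

Amikacin 23 mm: ≥ 20 mm ⇒ S
Nitrofurantoin 18 mm: ≤ 19 mm ⇒ R
Levofloxacin 25 mm: in 22–25 mm ⇒ intermediate
Ceftazidime: 26 mm is ≤ 26 mm ⇒ Resistant
Ceftriaxone 128 μg/mL: ≥ 2 μg/mL ⇒ R
Erythromycin (33 mm) ≥ 26 mm ⇒ S
Azithromycin: 1 μg/mL is ≤ 8 μg/mL — Susceptible
Trimethoprim-sulfamethoxazole: 256 μg/mL is ≥ 32 μg/mL — resistant
Tobramycin (8 mm) ≤ 10 mm ⇒ Resistant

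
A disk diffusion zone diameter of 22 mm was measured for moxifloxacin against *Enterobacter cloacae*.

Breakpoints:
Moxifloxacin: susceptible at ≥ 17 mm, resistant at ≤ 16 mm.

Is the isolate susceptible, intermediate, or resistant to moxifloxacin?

S

Moxifloxacin (22 mm) ≥ 17 mm — S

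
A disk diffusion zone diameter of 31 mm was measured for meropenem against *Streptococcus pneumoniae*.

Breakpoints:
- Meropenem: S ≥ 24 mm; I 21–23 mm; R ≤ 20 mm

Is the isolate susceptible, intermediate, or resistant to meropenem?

Susceptible

Meropenem: 31 mm is ≥ 24 mm — Susceptible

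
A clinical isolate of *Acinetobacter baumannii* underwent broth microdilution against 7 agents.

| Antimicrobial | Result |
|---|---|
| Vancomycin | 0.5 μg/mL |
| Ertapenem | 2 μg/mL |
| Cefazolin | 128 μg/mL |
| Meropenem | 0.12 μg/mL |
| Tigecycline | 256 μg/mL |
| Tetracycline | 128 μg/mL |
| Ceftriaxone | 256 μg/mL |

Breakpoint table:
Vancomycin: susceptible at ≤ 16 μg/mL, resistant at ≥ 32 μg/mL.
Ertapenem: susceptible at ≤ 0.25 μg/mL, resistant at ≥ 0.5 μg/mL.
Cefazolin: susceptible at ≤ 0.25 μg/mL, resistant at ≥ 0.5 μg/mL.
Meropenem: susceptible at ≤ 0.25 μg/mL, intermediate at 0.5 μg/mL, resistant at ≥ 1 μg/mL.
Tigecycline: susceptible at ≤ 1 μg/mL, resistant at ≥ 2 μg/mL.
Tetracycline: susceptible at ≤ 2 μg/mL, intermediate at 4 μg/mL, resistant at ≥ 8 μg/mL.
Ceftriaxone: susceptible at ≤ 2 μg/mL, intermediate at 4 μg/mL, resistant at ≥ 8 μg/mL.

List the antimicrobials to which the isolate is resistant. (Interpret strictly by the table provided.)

ertapenem, cefazolin, tigecycline, tetracycline, ceftriaxone

Vancomycin (0.5 μg/mL) ≤ 16 μg/mL → susceptible
Ertapenem: 2 μg/mL is ≥ 0.5 μg/mL — Resistant
Cefazolin 128 μg/mL: ≥ 0.5 μg/mL → resistant
Meropenem (0.12 μg/mL) ≤ 0.25 μg/mL ⇒ Susceptible
Tigecycline 256 μg/mL: ≥ 2 μg/mL ⇒ resistant
Tetracycline: 128 μg/mL is ≥ 8 μg/mL → R
Ceftriaxone: 256 μg/mL is ≥ 8 μg/mL ⇒ Resistant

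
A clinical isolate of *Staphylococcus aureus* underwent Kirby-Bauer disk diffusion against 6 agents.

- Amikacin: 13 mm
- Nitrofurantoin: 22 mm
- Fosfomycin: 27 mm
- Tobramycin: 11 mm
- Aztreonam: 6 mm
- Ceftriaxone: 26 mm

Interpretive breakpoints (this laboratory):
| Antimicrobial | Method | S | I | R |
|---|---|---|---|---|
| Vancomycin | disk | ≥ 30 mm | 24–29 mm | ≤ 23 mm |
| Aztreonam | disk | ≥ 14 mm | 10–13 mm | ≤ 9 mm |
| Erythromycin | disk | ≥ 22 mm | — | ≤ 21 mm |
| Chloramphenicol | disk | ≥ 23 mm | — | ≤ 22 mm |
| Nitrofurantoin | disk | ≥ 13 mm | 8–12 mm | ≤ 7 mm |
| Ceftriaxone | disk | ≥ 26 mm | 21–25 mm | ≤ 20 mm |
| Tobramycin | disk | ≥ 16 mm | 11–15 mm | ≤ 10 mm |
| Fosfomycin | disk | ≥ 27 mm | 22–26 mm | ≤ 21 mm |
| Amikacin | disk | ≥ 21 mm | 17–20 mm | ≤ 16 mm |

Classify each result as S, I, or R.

Amikacin 13 mm: ≤ 16 mm → R
Nitrofurantoin: 22 mm is ≥ 13 mm ⇒ susceptible
Fosfomycin 27 mm: ≥ 27 mm ⇒ Susceptible
Tobramycin: 11 mm is in 11–15 mm → I
Aztreonam 6 mm: ≤ 9 mm → resistant
Ceftriaxone: 26 mm is ≥ 26 mm → S

R, S, S, I, R, S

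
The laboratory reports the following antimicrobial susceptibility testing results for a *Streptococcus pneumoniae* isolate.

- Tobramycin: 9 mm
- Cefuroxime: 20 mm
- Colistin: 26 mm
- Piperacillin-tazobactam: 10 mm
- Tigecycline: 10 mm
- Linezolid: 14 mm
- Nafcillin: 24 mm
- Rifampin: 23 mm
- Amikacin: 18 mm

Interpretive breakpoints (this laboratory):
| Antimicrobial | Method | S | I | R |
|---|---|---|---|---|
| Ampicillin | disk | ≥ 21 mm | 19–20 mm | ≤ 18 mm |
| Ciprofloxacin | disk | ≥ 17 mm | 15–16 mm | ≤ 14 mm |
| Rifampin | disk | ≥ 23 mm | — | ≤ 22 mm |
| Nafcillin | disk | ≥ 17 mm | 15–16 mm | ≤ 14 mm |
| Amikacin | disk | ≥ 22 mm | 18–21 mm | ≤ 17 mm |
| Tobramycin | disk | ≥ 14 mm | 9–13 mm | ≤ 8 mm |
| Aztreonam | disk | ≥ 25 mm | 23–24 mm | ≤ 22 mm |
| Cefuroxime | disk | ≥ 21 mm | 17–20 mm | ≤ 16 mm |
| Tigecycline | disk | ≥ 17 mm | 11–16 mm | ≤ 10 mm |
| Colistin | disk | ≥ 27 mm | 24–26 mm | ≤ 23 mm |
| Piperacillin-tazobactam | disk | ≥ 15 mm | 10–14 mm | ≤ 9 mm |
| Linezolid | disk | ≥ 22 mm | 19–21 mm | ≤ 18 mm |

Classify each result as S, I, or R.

I, I, I, I, R, R, S, S, I

Tobramycin: 9 mm is in 9–13 mm → intermediate
Cefuroxime: 20 mm is in 17–20 mm → Intermediate
Colistin 26 mm: in 24–26 mm → Intermediate
Piperacillin-tazobactam: 10 mm is in 10–14 mm ⇒ Intermediate
Tigecycline 10 mm: ≤ 10 mm — R
Linezolid: 14 mm is ≤ 18 mm ⇒ resistant
Nafcillin 24 mm: ≥ 17 mm → S
Rifampin: 23 mm is ≥ 23 mm ⇒ susceptible
Amikacin (18 mm) in 18–21 mm → I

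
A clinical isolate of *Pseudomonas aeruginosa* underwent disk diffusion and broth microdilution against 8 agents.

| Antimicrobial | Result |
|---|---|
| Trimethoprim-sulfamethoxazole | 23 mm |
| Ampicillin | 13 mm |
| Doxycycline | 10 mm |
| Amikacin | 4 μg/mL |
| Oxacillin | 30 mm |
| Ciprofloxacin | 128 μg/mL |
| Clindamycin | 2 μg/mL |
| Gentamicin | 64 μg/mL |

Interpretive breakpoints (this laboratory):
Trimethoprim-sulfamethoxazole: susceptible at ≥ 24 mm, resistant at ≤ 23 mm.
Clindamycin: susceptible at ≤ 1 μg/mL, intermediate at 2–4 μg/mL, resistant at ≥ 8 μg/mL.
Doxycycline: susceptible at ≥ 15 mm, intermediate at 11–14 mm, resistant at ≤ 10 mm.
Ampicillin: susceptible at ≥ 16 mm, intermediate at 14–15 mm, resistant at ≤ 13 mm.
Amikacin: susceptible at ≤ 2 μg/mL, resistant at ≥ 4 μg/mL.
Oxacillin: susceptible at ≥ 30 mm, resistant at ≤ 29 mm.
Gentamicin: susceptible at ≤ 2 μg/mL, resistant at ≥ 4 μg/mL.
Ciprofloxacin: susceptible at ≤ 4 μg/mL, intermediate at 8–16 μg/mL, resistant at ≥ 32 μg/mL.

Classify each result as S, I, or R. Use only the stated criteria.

Trimethoprim-sulfamethoxazole (23 mm) ≤ 23 mm ⇒ R
Ampicillin (13 mm) ≤ 13 mm — resistant
Doxycycline (10 mm) ≤ 10 mm — Resistant
Amikacin 4 μg/mL: ≥ 4 μg/mL ⇒ Resistant
Oxacillin 30 mm: ≥ 30 mm → susceptible
Ciprofloxacin 128 μg/mL: ≥ 32 μg/mL — R
Clindamycin: 2 μg/mL is in 2–4 μg/mL → intermediate
Gentamicin: 64 μg/mL is ≥ 4 μg/mL → R

R, R, R, R, S, R, I, R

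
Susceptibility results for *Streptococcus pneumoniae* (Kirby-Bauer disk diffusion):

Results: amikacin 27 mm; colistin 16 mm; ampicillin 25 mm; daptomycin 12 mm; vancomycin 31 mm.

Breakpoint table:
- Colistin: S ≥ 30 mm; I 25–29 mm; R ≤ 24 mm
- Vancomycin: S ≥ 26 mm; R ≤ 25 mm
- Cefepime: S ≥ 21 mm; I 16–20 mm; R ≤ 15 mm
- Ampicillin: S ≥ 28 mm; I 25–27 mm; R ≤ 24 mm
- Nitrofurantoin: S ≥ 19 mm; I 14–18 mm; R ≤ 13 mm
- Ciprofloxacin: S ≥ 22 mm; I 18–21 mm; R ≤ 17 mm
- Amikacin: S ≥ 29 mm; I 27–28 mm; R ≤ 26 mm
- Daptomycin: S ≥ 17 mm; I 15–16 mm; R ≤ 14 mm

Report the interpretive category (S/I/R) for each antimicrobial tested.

I, R, I, R, S

Amikacin 27 mm: in 27–28 mm → I
Colistin (16 mm) ≤ 24 mm — Resistant
Ampicillin (25 mm) in 25–27 mm — intermediate
Daptomycin: 12 mm is ≤ 14 mm → resistant
Vancomycin 31 mm: ≥ 26 mm → susceptible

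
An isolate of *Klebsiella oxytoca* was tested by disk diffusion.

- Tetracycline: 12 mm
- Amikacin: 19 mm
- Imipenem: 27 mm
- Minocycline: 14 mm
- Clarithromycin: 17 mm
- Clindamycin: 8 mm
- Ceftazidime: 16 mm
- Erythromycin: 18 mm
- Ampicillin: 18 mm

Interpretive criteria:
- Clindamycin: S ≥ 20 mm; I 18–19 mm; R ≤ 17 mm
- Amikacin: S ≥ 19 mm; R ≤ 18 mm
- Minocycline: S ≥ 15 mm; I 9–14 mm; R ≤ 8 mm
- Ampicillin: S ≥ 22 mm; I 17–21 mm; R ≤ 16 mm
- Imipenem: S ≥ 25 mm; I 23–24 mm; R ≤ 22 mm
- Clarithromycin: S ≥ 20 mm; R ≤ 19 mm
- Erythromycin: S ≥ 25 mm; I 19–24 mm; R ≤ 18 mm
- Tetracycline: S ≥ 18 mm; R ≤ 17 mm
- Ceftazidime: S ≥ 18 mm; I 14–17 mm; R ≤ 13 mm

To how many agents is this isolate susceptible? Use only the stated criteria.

Tetracycline 12 mm: ≤ 17 mm ⇒ Resistant
Amikacin: 19 mm is ≥ 19 mm — susceptible
Imipenem 27 mm: ≥ 25 mm → S
Minocycline: 14 mm is in 9–14 mm ⇒ intermediate
Clarithromycin 17 mm: ≤ 19 mm — Resistant
Clindamycin 8 mm: ≤ 17 mm → resistant
Ceftazidime (16 mm) in 14–17 mm → intermediate
Erythromycin (18 mm) ≤ 18 mm — Resistant
Ampicillin: 18 mm is in 17–21 mm → I
Susceptible: 2

2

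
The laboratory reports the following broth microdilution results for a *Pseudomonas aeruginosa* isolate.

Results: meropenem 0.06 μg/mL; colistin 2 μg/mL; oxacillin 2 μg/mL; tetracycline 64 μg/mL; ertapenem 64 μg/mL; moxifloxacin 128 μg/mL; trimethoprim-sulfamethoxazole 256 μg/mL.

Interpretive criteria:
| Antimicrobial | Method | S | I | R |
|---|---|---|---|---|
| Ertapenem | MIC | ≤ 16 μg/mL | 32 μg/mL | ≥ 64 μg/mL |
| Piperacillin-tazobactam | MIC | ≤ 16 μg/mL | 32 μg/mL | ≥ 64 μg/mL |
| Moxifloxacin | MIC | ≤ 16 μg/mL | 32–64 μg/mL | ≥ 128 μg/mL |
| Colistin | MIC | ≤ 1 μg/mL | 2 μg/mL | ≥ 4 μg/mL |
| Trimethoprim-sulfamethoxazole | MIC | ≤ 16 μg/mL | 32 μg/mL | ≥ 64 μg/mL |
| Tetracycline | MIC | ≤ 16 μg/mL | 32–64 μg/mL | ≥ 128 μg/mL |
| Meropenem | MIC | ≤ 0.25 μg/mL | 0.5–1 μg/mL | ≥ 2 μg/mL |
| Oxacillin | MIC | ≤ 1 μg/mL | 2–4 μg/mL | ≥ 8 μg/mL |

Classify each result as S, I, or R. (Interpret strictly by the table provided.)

Meropenem 0.06 μg/mL: ≤ 0.25 μg/mL ⇒ S
Colistin 2 μg/mL: = 2 μg/mL → Intermediate
Oxacillin (2 μg/mL) in 2–4 μg/mL ⇒ I
Tetracycline: 64 μg/mL is in 32–64 μg/mL — intermediate
Ertapenem 64 μg/mL: ≥ 64 μg/mL → Resistant
Moxifloxacin: 128 μg/mL is ≥ 128 μg/mL — resistant
Trimethoprim-sulfamethoxazole 256 μg/mL: ≥ 64 μg/mL → resistant

S, I, I, I, R, R, R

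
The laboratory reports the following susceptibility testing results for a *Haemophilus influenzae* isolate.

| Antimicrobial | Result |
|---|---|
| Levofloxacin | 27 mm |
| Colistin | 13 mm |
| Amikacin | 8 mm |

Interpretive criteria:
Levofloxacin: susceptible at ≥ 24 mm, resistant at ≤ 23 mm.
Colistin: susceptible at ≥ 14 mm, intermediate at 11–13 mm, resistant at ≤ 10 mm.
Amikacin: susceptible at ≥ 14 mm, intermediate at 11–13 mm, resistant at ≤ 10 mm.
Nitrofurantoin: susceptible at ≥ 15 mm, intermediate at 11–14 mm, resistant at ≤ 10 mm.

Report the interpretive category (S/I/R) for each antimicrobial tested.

S, I, R

Levofloxacin: 27 mm is ≥ 24 mm — susceptible
Colistin (13 mm) in 11–13 mm — intermediate
Amikacin 8 mm: ≤ 10 mm → resistant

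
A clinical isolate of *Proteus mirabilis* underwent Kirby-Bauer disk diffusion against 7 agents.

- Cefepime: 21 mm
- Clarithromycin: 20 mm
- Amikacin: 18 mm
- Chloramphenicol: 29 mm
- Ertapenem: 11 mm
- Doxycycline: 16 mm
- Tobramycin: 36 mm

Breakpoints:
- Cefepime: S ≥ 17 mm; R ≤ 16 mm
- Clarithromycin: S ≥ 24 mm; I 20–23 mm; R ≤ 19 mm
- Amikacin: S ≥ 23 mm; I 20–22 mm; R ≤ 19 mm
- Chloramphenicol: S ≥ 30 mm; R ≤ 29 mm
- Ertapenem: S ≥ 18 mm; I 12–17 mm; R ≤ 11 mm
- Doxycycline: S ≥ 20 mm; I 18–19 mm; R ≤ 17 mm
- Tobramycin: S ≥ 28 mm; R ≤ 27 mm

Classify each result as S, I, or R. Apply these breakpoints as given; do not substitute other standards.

S, I, R, R, R, R, S

Cefepime 21 mm: ≥ 17 mm → S
Clarithromycin 20 mm: in 20–23 mm ⇒ intermediate
Amikacin 18 mm: ≤ 19 mm → Resistant
Chloramphenicol 29 mm: ≤ 29 mm ⇒ R
Ertapenem 11 mm: ≤ 11 mm — resistant
Doxycycline 16 mm: ≤ 17 mm → R
Tobramycin: 36 mm is ≥ 28 mm — susceptible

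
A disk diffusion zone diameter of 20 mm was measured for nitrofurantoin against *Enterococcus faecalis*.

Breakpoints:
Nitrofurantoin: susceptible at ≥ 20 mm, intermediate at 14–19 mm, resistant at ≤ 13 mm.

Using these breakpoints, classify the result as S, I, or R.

Nitrofurantoin 20 mm: ≥ 20 mm ⇒ S

Susceptible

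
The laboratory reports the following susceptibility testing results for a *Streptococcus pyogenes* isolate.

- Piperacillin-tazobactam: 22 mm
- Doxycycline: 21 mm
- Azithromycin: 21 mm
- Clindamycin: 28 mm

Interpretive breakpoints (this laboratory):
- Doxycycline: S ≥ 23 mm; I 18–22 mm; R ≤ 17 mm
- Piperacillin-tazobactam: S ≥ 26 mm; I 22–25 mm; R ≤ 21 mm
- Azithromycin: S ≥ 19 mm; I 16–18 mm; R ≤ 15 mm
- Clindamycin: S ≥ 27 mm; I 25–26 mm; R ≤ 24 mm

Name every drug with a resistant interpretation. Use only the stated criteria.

Piperacillin-tazobactam (22 mm) in 22–25 mm ⇒ Intermediate
Doxycycline: 21 mm is in 18–22 mm → I
Azithromycin 21 mm: ≥ 19 mm → S
Clindamycin: 28 mm is ≥ 27 mm → S

none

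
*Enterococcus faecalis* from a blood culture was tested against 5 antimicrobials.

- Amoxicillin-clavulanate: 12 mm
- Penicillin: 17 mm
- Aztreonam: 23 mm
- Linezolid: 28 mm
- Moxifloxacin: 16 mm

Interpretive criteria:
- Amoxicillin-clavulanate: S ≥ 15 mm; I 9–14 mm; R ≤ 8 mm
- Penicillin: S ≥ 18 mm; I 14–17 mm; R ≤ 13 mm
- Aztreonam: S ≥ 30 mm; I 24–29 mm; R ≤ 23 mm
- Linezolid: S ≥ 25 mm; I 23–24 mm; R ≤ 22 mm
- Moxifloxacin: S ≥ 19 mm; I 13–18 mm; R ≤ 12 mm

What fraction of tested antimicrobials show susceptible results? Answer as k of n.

1 of 5

Amoxicillin-clavulanate 12 mm: in 9–14 mm — I
Penicillin: 17 mm is in 14–17 mm — Intermediate
Aztreonam 23 mm: ≤ 23 mm — R
Linezolid (28 mm) ≥ 25 mm → Susceptible
Moxifloxacin 16 mm: in 13–18 mm — intermediate
Susceptible: 1/5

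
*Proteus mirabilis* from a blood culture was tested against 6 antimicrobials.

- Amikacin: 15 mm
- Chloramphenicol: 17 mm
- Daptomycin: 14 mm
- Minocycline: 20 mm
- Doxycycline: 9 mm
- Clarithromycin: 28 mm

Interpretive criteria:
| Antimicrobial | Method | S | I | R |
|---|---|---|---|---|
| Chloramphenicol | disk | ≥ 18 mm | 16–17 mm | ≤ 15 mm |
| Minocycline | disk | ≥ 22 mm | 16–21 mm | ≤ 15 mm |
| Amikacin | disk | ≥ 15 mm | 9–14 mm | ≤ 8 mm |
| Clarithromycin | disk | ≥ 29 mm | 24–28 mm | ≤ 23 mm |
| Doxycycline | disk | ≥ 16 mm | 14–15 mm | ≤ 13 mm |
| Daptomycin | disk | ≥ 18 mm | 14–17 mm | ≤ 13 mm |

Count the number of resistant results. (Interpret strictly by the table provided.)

1

Amikacin: 15 mm is ≥ 15 mm ⇒ Susceptible
Chloramphenicol 17 mm: in 16–17 mm — intermediate
Daptomycin (14 mm) in 14–17 mm — intermediate
Minocycline (20 mm) in 16–21 mm ⇒ intermediate
Doxycycline: 9 mm is ≤ 13 mm — R
Clarithromycin 28 mm: in 24–28 mm → I
Resistant: 1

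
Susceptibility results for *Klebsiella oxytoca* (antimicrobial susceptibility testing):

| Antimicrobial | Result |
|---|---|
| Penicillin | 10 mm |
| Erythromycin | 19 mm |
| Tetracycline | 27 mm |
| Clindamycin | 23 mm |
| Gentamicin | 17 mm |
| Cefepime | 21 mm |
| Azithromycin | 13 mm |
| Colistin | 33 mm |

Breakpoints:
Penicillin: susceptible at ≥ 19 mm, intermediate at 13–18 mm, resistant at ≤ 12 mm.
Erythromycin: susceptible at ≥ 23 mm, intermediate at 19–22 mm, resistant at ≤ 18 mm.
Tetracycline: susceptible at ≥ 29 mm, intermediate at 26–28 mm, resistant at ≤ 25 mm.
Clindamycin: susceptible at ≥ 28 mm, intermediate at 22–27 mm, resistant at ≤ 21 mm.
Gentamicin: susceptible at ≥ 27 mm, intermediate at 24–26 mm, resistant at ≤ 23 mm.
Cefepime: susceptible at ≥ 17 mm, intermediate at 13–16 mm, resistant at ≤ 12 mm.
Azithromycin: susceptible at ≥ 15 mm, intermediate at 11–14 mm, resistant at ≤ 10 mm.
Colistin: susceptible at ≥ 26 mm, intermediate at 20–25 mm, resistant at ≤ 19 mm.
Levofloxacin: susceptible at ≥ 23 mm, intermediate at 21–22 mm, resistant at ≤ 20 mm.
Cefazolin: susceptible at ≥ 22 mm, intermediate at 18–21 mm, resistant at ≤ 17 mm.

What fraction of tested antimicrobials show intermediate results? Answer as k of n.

4 of 8

Penicillin: 10 mm is ≤ 12 mm → R
Erythromycin: 19 mm is in 19–22 mm → intermediate
Tetracycline (27 mm) in 26–28 mm — I
Clindamycin (23 mm) in 22–27 mm → Intermediate
Gentamicin (17 mm) ≤ 23 mm ⇒ Resistant
Cefepime (21 mm) ≥ 17 mm → susceptible
Azithromycin 13 mm: in 11–14 mm — I
Colistin (33 mm) ≥ 26 mm — Susceptible
Intermediate: 4/8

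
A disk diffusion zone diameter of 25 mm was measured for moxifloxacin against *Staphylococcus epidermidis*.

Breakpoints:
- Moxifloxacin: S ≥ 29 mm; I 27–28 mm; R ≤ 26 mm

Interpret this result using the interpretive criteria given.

Moxifloxacin (25 mm) ≤ 26 mm — R

R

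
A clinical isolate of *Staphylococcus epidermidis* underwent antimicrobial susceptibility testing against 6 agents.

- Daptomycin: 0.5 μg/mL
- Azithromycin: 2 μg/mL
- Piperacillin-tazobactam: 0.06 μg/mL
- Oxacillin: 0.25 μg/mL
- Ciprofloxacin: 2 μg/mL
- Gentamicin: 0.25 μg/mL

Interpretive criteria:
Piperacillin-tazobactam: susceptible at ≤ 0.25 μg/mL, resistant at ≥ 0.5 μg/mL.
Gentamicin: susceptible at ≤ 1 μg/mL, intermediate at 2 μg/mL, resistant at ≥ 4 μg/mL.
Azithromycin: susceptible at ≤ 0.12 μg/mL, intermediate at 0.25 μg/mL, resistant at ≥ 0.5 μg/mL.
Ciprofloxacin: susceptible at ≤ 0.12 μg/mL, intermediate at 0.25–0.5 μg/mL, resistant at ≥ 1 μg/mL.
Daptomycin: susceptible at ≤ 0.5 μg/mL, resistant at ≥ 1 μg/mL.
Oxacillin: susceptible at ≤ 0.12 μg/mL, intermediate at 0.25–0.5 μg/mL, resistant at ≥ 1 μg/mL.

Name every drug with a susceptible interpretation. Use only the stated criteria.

daptomycin, piperacillin-tazobactam, gentamicin

Daptomycin: 0.5 μg/mL is ≤ 0.5 μg/mL ⇒ Susceptible
Azithromycin: 2 μg/mL is ≥ 0.5 μg/mL ⇒ R
Piperacillin-tazobactam 0.06 μg/mL: ≤ 0.25 μg/mL → S
Oxacillin 0.25 μg/mL: in 0.25–0.5 μg/mL → I
Ciprofloxacin: 2 μg/mL is ≥ 1 μg/mL — resistant
Gentamicin (0.25 μg/mL) ≤ 1 μg/mL ⇒ susceptible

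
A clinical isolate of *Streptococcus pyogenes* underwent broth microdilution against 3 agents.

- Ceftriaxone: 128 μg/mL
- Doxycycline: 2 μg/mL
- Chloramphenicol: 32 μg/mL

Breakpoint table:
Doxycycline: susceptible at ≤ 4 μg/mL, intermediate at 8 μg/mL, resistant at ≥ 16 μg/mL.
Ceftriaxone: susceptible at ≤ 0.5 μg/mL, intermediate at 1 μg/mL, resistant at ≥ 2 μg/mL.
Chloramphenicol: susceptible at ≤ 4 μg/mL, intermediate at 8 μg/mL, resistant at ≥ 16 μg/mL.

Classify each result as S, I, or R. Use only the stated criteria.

R, S, R

Ceftriaxone (128 μg/mL) ≥ 2 μg/mL — R
Doxycycline 2 μg/mL: ≤ 4 μg/mL — Susceptible
Chloramphenicol 32 μg/mL: ≥ 16 μg/mL → resistant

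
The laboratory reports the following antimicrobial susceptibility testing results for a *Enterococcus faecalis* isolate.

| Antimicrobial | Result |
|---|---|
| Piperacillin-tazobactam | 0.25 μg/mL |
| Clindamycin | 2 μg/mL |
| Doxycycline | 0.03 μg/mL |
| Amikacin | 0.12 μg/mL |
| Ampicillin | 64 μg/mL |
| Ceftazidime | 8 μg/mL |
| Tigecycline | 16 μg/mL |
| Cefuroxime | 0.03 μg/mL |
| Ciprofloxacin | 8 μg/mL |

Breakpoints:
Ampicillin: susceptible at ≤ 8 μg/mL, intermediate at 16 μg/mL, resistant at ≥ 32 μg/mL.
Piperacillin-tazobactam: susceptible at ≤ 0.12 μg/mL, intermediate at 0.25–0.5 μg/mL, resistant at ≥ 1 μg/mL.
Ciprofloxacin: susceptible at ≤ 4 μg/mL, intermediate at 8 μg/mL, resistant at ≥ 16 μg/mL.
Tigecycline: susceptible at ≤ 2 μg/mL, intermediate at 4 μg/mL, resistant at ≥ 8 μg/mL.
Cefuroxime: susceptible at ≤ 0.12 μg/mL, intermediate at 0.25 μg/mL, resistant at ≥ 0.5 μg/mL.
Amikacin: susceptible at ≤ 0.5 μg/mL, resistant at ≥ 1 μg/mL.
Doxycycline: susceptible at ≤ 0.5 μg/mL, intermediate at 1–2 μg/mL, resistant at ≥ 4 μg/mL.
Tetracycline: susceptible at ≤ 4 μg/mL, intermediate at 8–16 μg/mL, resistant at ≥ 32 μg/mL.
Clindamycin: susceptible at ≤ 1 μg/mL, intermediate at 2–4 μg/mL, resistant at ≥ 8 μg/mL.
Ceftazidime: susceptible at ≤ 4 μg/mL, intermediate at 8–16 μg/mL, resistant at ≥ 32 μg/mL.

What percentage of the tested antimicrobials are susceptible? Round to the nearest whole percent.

Piperacillin-tazobactam (0.25 μg/mL) in 0.25–0.5 μg/mL ⇒ Intermediate
Clindamycin 2 μg/mL: in 2–4 μg/mL ⇒ intermediate
Doxycycline (0.03 μg/mL) ≤ 0.5 μg/mL ⇒ susceptible
Amikacin: 0.12 μg/mL is ≤ 0.5 μg/mL ⇒ Susceptible
Ampicillin 64 μg/mL: ≥ 32 μg/mL ⇒ R
Ceftazidime: 8 μg/mL is in 8–16 μg/mL ⇒ I
Tigecycline (16 μg/mL) ≥ 8 μg/mL ⇒ Resistant
Cefuroxime: 0.03 μg/mL is ≤ 0.12 μg/mL ⇒ S
Ciprofloxacin: 8 μg/mL is = 8 μg/mL — Intermediate
Susceptible: 3/9

33%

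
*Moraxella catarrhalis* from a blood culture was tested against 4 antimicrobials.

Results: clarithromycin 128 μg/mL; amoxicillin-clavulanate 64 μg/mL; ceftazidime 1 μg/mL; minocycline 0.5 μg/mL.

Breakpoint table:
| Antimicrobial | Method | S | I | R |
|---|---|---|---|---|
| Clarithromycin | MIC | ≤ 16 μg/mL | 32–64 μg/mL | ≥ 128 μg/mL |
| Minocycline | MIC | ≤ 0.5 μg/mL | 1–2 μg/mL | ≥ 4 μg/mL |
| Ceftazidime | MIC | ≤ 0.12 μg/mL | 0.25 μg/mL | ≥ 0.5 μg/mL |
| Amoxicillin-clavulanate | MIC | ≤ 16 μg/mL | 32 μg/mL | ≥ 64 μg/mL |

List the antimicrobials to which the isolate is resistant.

Clarithromycin (128 μg/mL) ≥ 128 μg/mL → Resistant
Amoxicillin-clavulanate (64 μg/mL) ≥ 64 μg/mL — Resistant
Ceftazidime 1 μg/mL: ≥ 0.5 μg/mL ⇒ R
Minocycline (0.5 μg/mL) ≤ 0.5 μg/mL — Susceptible

clarithromycin, amoxicillin-clavulanate, ceftazidime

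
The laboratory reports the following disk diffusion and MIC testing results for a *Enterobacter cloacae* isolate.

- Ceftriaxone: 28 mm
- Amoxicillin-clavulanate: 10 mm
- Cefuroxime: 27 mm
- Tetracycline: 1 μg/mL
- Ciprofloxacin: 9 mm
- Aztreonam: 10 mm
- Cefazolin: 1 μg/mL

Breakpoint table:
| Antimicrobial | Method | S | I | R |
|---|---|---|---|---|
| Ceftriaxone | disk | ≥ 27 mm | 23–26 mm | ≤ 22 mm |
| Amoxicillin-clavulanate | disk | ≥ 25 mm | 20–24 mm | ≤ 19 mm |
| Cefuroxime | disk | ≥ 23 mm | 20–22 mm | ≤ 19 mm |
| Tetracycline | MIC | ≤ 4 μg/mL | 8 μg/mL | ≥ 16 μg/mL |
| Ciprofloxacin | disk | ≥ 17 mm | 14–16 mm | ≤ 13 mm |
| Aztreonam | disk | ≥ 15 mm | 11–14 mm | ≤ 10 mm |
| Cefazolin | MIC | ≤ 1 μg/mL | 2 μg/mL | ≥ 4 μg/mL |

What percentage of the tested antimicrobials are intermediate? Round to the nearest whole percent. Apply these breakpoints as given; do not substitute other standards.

0%

Ceftriaxone (28 mm) ≥ 27 mm → Susceptible
Amoxicillin-clavulanate: 10 mm is ≤ 19 mm → resistant
Cefuroxime: 27 mm is ≥ 23 mm → susceptible
Tetracycline (1 μg/mL) ≤ 4 μg/mL ⇒ susceptible
Ciprofloxacin: 9 mm is ≤ 13 mm → R
Aztreonam: 10 mm is ≤ 10 mm ⇒ Resistant
Cefazolin 1 μg/mL: ≤ 1 μg/mL — S
Intermediate: 0/7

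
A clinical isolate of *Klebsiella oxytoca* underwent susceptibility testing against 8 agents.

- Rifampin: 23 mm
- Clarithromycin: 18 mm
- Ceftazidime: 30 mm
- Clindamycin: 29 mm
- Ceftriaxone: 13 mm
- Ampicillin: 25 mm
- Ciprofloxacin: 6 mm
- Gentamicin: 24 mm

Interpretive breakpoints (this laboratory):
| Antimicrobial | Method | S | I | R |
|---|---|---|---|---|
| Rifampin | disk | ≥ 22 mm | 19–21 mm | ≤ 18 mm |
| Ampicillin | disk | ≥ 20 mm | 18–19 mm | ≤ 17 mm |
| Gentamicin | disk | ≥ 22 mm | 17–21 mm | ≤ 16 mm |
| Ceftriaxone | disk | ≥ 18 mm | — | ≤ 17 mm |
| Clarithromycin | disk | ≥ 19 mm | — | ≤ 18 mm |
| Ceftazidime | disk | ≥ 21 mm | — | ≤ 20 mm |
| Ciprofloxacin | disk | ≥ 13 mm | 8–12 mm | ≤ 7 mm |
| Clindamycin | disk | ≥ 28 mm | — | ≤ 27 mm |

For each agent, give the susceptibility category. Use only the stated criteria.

S, R, S, S, R, S, R, S

Rifampin (23 mm) ≥ 22 mm → susceptible
Clarithromycin: 18 mm is ≤ 18 mm ⇒ Resistant
Ceftazidime: 30 mm is ≥ 21 mm ⇒ Susceptible
Clindamycin: 29 mm is ≥ 28 mm — susceptible
Ceftriaxone: 13 mm is ≤ 17 mm — Resistant
Ampicillin 25 mm: ≥ 20 mm → susceptible
Ciprofloxacin (6 mm) ≤ 7 mm — resistant
Gentamicin (24 mm) ≥ 22 mm ⇒ Susceptible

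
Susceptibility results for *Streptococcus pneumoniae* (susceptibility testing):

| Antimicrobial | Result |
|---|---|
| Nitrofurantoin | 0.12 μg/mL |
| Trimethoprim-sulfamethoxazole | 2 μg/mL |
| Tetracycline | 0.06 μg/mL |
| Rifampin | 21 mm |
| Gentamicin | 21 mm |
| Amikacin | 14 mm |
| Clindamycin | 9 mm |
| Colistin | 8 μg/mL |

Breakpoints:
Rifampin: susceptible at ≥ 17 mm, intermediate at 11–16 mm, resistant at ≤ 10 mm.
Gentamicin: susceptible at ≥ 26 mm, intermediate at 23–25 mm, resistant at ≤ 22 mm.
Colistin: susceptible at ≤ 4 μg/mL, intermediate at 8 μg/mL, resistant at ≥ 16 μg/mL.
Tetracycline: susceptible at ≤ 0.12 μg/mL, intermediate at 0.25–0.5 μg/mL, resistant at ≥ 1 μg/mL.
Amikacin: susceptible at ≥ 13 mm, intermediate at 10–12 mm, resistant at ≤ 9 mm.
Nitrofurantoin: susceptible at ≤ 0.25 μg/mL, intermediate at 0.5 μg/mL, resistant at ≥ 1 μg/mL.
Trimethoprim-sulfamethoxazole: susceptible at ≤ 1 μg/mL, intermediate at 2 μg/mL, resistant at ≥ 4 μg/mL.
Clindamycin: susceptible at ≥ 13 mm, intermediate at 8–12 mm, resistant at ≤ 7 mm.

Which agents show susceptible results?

Nitrofurantoin (0.12 μg/mL) ≤ 0.25 μg/mL ⇒ Susceptible
Trimethoprim-sulfamethoxazole 2 μg/mL: = 2 μg/mL ⇒ intermediate
Tetracycline (0.06 μg/mL) ≤ 0.12 μg/mL — S
Rifampin (21 mm) ≥ 17 mm — S
Gentamicin 21 mm: ≤ 22 mm — R
Amikacin (14 mm) ≥ 13 mm ⇒ S
Clindamycin (9 mm) in 8–12 mm ⇒ I
Colistin (8 μg/mL) = 8 μg/mL → intermediate

nitrofurantoin, tetracycline, rifampin, amikacin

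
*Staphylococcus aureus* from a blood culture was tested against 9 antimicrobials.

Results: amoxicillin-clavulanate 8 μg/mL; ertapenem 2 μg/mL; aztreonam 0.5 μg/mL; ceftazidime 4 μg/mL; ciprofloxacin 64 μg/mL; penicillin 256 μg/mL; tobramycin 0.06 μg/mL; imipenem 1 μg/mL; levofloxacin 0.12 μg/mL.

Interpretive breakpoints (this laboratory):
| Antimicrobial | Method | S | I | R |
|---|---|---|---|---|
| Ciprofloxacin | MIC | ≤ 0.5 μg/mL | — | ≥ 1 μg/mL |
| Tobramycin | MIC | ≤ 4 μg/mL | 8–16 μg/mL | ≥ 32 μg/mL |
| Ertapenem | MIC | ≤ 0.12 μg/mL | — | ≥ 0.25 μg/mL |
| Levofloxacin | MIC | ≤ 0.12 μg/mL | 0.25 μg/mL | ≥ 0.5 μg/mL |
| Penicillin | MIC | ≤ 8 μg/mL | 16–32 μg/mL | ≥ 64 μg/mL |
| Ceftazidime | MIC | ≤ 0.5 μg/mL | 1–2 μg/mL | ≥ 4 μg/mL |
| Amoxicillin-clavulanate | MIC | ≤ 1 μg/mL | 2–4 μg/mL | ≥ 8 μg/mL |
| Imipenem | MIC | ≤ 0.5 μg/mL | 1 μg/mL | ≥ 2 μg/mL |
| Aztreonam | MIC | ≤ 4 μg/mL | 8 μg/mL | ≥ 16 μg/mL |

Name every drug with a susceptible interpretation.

Amoxicillin-clavulanate (8 μg/mL) ≥ 8 μg/mL ⇒ Resistant
Ertapenem 2 μg/mL: ≥ 0.25 μg/mL → resistant
Aztreonam 0.5 μg/mL: ≤ 4 μg/mL ⇒ susceptible
Ceftazidime (4 μg/mL) ≥ 4 μg/mL → Resistant
Ciprofloxacin: 64 μg/mL is ≥ 1 μg/mL ⇒ R
Penicillin (256 μg/mL) ≥ 64 μg/mL ⇒ Resistant
Tobramycin (0.06 μg/mL) ≤ 4 μg/mL ⇒ Susceptible
Imipenem (1 μg/mL) = 1 μg/mL ⇒ I
Levofloxacin 0.12 μg/mL: ≤ 0.12 μg/mL → S

aztreonam, tobramycin, levofloxacin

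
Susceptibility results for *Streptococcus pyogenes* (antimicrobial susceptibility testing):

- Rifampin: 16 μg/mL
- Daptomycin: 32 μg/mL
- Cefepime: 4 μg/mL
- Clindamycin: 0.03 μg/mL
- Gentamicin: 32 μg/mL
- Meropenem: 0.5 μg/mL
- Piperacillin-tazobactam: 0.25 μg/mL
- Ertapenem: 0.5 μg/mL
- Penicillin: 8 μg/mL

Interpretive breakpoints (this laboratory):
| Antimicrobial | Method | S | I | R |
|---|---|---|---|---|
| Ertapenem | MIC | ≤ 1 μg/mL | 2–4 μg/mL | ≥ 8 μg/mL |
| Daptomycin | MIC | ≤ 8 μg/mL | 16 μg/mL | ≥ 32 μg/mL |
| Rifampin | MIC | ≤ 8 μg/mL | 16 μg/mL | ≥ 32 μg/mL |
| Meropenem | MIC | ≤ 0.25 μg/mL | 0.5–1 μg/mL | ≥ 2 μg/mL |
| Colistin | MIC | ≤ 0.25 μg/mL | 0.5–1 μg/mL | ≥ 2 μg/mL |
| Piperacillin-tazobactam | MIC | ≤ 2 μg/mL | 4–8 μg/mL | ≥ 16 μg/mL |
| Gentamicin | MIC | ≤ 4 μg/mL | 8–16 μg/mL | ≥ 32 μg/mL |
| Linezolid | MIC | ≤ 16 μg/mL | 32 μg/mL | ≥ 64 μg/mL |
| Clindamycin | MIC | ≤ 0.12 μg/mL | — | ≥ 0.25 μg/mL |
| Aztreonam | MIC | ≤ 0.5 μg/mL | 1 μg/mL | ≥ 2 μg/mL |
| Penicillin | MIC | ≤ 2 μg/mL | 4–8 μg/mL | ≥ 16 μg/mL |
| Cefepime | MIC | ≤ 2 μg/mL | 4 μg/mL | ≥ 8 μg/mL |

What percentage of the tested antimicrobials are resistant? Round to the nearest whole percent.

Rifampin: 16 μg/mL is = 16 μg/mL — intermediate
Daptomycin: 32 μg/mL is ≥ 32 μg/mL → resistant
Cefepime 4 μg/mL: = 4 μg/mL ⇒ I
Clindamycin 0.03 μg/mL: ≤ 0.12 μg/mL → S
Gentamicin: 32 μg/mL is ≥ 32 μg/mL → Resistant
Meropenem: 0.5 μg/mL is in 0.5–1 μg/mL → I
Piperacillin-tazobactam (0.25 μg/mL) ≤ 2 μg/mL → S
Ertapenem (0.5 μg/mL) ≤ 1 μg/mL ⇒ S
Penicillin (8 μg/mL) in 4–8 μg/mL ⇒ intermediate
Resistant: 2/9

22%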